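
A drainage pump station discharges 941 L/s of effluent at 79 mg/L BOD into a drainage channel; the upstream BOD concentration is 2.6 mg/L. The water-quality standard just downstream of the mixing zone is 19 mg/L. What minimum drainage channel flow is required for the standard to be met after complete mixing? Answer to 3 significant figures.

Set C_mix = 19: (Q·2.600 + 941.0·79.00) / (Q + 941.0) = 19
→ Q = 941.0·(79.00 − 19)/(19 − 2.600) = 3443 L/s.

3440 L/s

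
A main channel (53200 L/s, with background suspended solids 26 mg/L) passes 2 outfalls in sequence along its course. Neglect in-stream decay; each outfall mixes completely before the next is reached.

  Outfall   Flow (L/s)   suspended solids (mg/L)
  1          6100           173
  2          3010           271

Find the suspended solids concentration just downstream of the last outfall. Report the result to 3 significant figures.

52.2 mg/L

Outfall 1: combined Q = 59300 L/s; C = (53200·26.00 + 6100·173.0)/59300 = 41.12 mg/L.
Outfall 2: combined Q = 62310 L/s; C = (59300·41.12 + 3010·271.0)/62310 = 52.23 mg/L.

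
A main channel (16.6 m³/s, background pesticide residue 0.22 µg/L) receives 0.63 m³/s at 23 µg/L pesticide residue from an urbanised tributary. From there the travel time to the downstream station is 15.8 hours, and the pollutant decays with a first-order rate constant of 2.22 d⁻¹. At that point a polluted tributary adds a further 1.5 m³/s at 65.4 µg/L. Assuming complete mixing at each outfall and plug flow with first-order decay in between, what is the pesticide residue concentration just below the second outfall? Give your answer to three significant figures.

After mixing, C = (16.60·0.2200 + 0.6300·23.00) / 17.23 = 18.14/17.23 = 1.053 µg/L; combined flow 17.23 m³/s.
Decay over the reach: 1.053·exp(−kt) = 1.053·0.2319 = 0.2442 µg/L.
Second outfall: C = (17.23·0.2442 + 1.500·65.40)/18.73 = 5.462 µg/L.

5.46 µg/L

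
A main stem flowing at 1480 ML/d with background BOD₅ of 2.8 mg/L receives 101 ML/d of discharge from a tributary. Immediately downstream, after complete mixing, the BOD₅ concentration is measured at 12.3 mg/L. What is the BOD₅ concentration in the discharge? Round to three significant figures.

152 mg/L

Mass balance: 1480·2.800 + 101.0·Cₑ = 1581·12.30
→ Cₑ = (1581·12.30 − 1480·2.800) / 101.0 = 151.5 mg/L.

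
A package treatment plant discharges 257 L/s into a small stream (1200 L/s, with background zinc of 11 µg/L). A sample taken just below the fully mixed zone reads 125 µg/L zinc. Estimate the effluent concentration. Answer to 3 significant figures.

657 µg/L

Mass balance: 1200·11.00 + 257.0·Cₑ = 1457·125.0
→ Cₑ = (1457·125.0 − 1200·11.00) / 257.0 = 657.3 µg/L.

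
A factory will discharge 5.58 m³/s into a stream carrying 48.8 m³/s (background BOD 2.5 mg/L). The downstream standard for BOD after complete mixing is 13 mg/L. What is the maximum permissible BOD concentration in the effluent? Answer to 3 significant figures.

105 mg/L

At the limit, (Qr·Cr + Qe·Cₑ)/(Qr + Qe) = 13:
Cₑ = (54.38·13 − 48.80·2.500) / 5.580 = 104.8 mg/L.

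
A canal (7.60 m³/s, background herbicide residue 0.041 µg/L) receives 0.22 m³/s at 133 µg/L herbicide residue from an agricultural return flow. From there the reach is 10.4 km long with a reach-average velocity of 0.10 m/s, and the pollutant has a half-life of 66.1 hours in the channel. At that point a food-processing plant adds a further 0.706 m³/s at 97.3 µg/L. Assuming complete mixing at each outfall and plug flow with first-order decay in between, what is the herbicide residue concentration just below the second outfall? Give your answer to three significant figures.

After mixing, C = (7.600·0.04100 + 0.2200·133.0) / 7.820 = 29.57/7.820 = 3.782 µg/L; combined flow 7.820 m³/s.
Travel time t = 10.4·1000 / 0.10 = 104000 s = 28.89 h.
Half-life 66.1 h → k = ln 2 / 66.1 = 0.01049 h⁻¹ = 0.2517 d⁻¹.
After decay, C = 3.782 × e^(−kt) = 3.782 × 0.7386 = 2.793 µg/L.
Second outfall: C = (7.820·2.793 + 0.7060·97.30)/8.526 = 10.62 µg/L.

10.6 µg/L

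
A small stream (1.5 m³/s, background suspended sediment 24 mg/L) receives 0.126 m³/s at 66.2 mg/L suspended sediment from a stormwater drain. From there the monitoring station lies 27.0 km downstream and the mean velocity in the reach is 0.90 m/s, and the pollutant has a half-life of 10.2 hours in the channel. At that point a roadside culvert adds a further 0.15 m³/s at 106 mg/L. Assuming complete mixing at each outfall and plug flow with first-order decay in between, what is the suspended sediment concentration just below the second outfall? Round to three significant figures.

23.1 mg/L

Conservation of mass: C = (1.500·24.00 + 0.1260·66.20) / 1.626 = 44.34/1.626 = 27.27 mg/L; combined flow 1.626 m³/s.
Travel time t = 27.0·1000 / 0.90 = 30000 s = 8.333 h.
Half-life 10.2 h → k = ln 2 / 10.2 = 0.06796 h⁻¹ = 1.631 d⁻¹.
First-order decay: C = 27.27·exp(−k·t) = 27.27·0.5676 = 15.48 mg/L.
At the second outfall, C = (1.626·15.48 + 0.1500·106.0) / (1.626 + 0.1500) = 23.12 mg/L.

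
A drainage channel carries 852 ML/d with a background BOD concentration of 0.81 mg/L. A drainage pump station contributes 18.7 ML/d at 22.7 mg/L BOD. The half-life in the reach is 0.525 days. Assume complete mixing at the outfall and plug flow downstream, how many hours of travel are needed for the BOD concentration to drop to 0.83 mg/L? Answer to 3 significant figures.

Flow-weighted average: C = (852.0·0.8100 + 18.70·22.70) / 870.7 = 1115/870.7 = 1.280 mg/L.
Half-life 0.525 d → k = ln 2 / 0.525 = 1.320 d⁻¹.
1.280·exp(−k·t) = 0.83 → t = ln(1.280/0.83)/k = 28350 s = 7.876 h.

7.88 h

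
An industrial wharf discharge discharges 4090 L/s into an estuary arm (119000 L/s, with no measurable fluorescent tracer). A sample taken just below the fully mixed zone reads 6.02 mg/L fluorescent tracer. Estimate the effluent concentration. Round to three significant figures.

Mass balance: 119000·0 + 4090·Cₑ = 123100·6.020
→ Cₑ = (123100·6.020 − 119000·0) / 4090 = 181.2 mg/L.

181 mg/L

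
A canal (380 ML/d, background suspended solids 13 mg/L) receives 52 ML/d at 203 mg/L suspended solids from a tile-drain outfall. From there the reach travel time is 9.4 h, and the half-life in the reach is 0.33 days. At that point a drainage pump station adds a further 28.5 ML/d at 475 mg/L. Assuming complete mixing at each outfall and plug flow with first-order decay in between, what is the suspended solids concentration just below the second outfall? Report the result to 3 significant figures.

After mixing, C = (380.0·13.00 + 52.00·203.0) / 432.0 = 15500/432.0 = 35.87 mg/L; combined flow 432.0 ML/d.
Half-life 0.33 d → k = ln 2 / 0.33 = 2.100 d⁻¹.
Decay over the reach: 35.87·exp(−kt) = 35.87·0.4393 = 15.76 mg/L.
At the second outfall, C = (432.0·15.76 + 28.50·475.0) / (432.0 + 28.50) = 44.18 mg/L.

44.2 mg/L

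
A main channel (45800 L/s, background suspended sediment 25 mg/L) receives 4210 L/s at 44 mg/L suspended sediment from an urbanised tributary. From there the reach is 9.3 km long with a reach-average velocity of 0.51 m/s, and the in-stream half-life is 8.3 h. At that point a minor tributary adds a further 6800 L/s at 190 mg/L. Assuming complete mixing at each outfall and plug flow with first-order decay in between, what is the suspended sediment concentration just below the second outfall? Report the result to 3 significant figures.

38.1 mg/L

Flow-weighted average: C = (45800·25.00 + 4210·44.00) / 50010 = 1330000/50010 = 26.60 mg/L; combined flow 50010 L/s.
Travel time t = 9.3·1000 / 0.51 = 18240 s = 5.065 h.
Half-life 8.3 h → k = ln 2 / 8.3 = 0.08351 h⁻¹ = 2.004 d⁻¹.
First-order decay: C = 26.60·exp(−k·t) = 26.60·0.6551 = 17.42 mg/L.
At the second outfall, C = (50010·17.42 + 6800·190.0) / (50010 + 6800) = 38.08 mg/L.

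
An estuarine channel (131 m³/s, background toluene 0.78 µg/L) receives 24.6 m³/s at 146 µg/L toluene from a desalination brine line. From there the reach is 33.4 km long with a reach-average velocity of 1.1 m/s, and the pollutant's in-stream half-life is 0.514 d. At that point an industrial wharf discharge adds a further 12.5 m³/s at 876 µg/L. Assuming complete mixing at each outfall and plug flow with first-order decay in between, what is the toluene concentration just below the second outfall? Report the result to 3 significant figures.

78.8 µg/L

Flow-weighted average: C = (131.0·0.7800 + 24.60·146.0) / 155.6 = 3694/155.6 = 23.74 µg/L; combined flow 155.6 m³/s.
Travel time t = 33.4·1000 / 1.1 = 30360 s = 8.434 h.
Half-life 0.514 d → k = ln 2 / 0.514 = 1.349 d⁻¹.
Decay over the reach: 23.74·exp(−kt) = 23.74·0.6226 = 14.78 µg/L.
At the second outfall, C = (155.6·14.78 + 12.50·876.0) / (155.6 + 12.50) = 78.82 µg/L.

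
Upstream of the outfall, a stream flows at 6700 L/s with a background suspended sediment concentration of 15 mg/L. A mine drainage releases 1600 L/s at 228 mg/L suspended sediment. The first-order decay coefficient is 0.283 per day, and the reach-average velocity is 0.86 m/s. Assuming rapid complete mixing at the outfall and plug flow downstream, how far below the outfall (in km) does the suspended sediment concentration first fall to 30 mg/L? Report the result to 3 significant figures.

Mass balance: C = (6700·15.00 + 1600·228.0) / 8300 = 465300/8300 = 56.06 mg/L.
Set 56.06·exp(−k·t) = 30 → t = ln(56.06/30)/k = 190900 s = 53.02 h.
Distance = v·t = 0.86·190900 = 164200 m = 164.2 km.

164 km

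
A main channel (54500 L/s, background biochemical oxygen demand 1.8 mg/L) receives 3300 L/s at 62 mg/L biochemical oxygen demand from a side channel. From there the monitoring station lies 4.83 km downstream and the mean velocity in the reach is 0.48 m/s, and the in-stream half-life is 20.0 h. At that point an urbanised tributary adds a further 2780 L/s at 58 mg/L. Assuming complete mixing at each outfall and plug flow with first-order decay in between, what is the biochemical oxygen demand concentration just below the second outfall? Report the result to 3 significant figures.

7.20 mg/L

Conservation of mass: C = (54500·1.800 + 3300·62.00) / 57800 = 302700/57800 = 5.237 mg/L; combined flow 57800 L/s.
Travel time t = 4.83·1000 / 0.48 = 10060 s = 2.795 h.
Half-life 20.0 h → k = ln 2 / 20.0 = 0.03466 h⁻¹ = 0.8318 d⁻¹.
Decay over the reach: 5.237·exp(−kt) = 5.237·0.9077 = 4.754 mg/L.
Second outfall: C = (57800·4.754 + 2780·58.00)/60580 = 7.197 mg/L.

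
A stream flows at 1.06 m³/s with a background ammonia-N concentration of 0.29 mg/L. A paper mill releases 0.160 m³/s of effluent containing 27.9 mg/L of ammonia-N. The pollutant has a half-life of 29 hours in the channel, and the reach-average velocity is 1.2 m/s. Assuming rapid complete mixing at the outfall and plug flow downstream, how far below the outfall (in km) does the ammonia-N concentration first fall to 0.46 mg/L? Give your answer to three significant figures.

Conservation of mass: C = (1.060·0.2900 + 0.1600·27.90) / 1.220 = 4.771/1.220 = 3.911 mg/L.
Half-life 29 h → k = ln 2 / 29 = 0.02390 h⁻¹ = 0.5736 d⁻¹.
Set 3.911·exp(−k·t) = 0.46 → t = ln(3.911/0.46)/k = 322400 s = 89.55 h.
Distance = v·t = 1.2·322400 = 386800 m = 386.8 km.

387 km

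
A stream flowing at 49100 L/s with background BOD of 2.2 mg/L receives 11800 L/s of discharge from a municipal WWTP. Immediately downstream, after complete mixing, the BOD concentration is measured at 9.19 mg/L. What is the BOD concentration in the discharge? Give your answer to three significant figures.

Mass balance: 49100·2.200 + 11800·Cₑ = 60900·9.190
→ Cₑ = (60900·9.190 − 49100·2.200) / 11800 = 38.28 mg/L.

38.3 mg/L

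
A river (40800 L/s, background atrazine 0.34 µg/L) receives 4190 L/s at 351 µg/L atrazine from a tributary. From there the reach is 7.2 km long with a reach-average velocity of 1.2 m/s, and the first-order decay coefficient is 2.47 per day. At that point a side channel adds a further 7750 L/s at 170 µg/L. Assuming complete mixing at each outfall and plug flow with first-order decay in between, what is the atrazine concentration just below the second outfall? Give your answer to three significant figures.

Conservation of mass: C = (40800·0.3400 + 4190·351.0) / 44990 = 1485000/44990 = 33.00 µg/L; combined flow 44990 L/s.
Travel time t = 7.2·1000 / 1.2 = 6000 s = 1.667 h.
First-order decay: C = 33.00·exp(−k·t) = 33.00·0.8424 = 27.80 µg/L.
At the second outfall, C = (44990·27.80 + 7750·170.0) / (44990 + 7750) = 48.69 µg/L.

48.7 µg/L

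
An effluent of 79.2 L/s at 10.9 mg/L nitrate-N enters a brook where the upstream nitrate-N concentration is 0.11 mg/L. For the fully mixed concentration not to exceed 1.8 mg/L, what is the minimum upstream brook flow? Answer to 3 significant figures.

426 L/s

Set C_mix = 1.8: (Q·0.1100 + 79.20·10.90) / (Q + 79.20) = 1.8
→ Q = 79.20·(10.90 − 1.8)/(1.8 − 0.1100) = 426.5 L/s.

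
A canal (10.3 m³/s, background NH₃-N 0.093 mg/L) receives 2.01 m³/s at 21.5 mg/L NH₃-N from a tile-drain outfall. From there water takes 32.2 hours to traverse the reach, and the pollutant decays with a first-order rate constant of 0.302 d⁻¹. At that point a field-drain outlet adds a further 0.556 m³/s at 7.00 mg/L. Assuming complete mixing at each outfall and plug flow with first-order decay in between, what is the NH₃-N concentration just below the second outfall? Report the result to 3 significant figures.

2.59 mg/L

After mixing, C = (10.30·0.09300 + 2.010·21.50) / 12.31 = 44.17/12.31 = 3.588 mg/L; combined flow 12.31 m³/s.
After decay, C = 3.588 × e^(−kt) = 3.588 × 0.6669 = 2.393 mg/L.
Second outfall: C = (12.31·2.393 + 0.5560·7.000)/12.87 = 2.592 mg/L.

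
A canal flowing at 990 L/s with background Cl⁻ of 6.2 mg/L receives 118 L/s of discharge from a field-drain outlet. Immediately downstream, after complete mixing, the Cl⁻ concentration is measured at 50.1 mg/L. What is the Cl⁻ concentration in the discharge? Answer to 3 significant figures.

Mass balance: 990.0·6.200 + 118.0·Cₑ = 1108·50.10
→ Cₑ = (1108·50.10 − 990.0·6.200) / 118.0 = 418.4 mg/L.

418 mg/L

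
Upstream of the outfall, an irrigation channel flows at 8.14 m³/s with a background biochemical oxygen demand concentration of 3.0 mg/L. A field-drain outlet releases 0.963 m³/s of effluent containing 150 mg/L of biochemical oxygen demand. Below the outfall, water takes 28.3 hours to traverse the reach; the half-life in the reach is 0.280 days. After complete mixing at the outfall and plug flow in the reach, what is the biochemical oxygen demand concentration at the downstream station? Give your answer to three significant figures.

Flow-weighted average: C = (8.140·3.000 + 0.9630·150.0) / 9.103 = 168.9/9.103 = 18.55 mg/L.
Half-life 0.280 d → k = ln 2 / 0.280 = 2.476 d⁻¹.
After decay, C = 18.55 × e^(−kt) = 18.55 × 0.05398 = 1.001 mg/L.

1.00 mg/L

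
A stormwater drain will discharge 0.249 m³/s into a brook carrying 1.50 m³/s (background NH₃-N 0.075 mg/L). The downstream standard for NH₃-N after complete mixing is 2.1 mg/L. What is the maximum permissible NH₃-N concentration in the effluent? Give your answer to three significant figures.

14.3 mg/L

At the limit, (Qr·Cr + Qe·Cₑ)/(Qr + Qe) = 2.1:
Cₑ = (1.749·2.1 − 1.500·0.07500) / 0.2490 = 14.30 mg/L.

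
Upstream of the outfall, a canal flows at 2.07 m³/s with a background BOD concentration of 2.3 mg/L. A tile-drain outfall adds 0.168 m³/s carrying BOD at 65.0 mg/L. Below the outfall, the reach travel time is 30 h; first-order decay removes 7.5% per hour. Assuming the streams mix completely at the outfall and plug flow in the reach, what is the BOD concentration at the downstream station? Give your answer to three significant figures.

After mixing, C = (2.070·2.300 + 0.1680·65.00) / 2.238 = 15.68/2.238 = 7.007 mg/L.
7.5%/h lost → k = −ln(1 − 0.075) = 0.07796 h⁻¹.
First-order decay: C = 7.007·exp(−k·t) = 7.007·0.09644 = 0.6757 mg/L.

0.676 mg/L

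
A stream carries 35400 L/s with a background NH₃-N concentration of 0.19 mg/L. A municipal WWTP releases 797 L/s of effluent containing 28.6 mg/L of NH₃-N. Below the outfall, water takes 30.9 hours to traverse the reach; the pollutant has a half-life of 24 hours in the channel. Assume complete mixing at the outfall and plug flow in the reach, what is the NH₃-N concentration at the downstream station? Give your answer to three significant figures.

After mixing, C = (35400·0.1900 + 797.0·28.60) / 36200 = 29520/36200 = 0.8155 mg/L.
Half-life 24 h → k = ln 2 / 24 = 0.02888 h⁻¹ = 0.6931 d⁻¹.
Decay over the reach: 0.8155·exp(−kt) = 0.8155·0.4097 = 0.3341 mg/L.

0.334 mg/L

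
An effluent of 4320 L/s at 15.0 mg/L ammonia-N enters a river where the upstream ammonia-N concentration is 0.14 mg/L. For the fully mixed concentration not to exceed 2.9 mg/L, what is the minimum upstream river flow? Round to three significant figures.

Set C_mix = 2.9: (Q·0.1400 + 4320·15.00) / (Q + 4320) = 2.9
→ Q = 4320·(15.00 − 2.9)/(2.9 − 0.1400) = 18940 L/s.

18900 L/s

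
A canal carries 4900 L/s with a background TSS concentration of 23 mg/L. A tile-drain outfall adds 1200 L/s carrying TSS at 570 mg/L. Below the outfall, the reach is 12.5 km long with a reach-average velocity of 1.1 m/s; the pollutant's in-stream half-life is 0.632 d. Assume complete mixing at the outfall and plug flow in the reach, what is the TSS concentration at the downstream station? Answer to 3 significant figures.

After mixing, C = (4900·23.00 + 1200·570.0) / 6100 = 796700/6100 = 130.6 mg/L.
Travel time t = 12.5·1000 / 1.1 = 11360 s = 3.157 h.
Half-life 0.632 d → k = ln 2 / 0.632 = 1.097 d⁻¹.
First-order decay: C = 130.6·exp(−k·t) = 130.6·0.8657 = 113.1 mg/L.

113 mg/L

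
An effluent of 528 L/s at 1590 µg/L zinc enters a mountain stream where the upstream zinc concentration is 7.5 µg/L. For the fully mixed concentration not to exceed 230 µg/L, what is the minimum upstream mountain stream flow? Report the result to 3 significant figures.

Set C_mix = 230: (Q·7.500 + 528.0·1590) / (Q + 528.0) = 230
→ Q = 528.0·(1590 − 230)/(230 − 7.500) = 3227 L/s.

3230 L/s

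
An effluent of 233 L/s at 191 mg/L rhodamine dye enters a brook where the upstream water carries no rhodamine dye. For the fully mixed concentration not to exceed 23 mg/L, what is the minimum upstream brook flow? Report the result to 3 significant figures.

1700 L/s

Set C_mix = 23: (Q·0 + 233.0·191.0) / (Q + 233.0) = 23
→ Q = 233.0·(191.0 − 23)/(23 − 0) = 1702 L/s.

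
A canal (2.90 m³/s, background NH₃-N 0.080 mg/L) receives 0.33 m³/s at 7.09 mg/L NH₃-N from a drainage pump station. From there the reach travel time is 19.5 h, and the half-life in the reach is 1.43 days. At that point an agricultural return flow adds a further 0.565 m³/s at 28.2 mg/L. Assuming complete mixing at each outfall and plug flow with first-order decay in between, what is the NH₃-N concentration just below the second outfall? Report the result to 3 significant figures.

Conservation of mass: C = (2.900·0.08000 + 0.3300·7.090) / 3.230 = 2.572/3.230 = 0.7962 mg/L; combined flow 3.230 m³/s.
Half-life 1.43 d → k = ln 2 / 1.43 = 0.4847 d⁻¹.
First-order decay: C = 0.7962·exp(−k·t) = 0.7962·0.6745 = 0.5370 mg/L.
At the second outfall, C = (3.230·0.5370 + 0.5650·28.20) / (3.230 + 0.5650) = 4.655 mg/L.

4.66 mg/L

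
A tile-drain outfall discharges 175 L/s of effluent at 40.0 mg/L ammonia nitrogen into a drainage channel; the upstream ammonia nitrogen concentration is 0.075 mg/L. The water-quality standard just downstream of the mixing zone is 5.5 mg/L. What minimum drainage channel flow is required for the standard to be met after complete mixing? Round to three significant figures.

Set C_mix = 5.5: (Q·0.07500 + 175.0·40.00) / (Q + 175.0) = 5.5
→ Q = 175.0·(40.00 − 5.5)/(5.5 − 0.07500) = 1113 L/s.

1110 L/s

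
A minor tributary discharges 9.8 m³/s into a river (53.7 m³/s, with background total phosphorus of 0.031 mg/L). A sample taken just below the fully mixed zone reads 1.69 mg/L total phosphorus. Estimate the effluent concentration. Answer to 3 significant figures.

10.8 mg/L

Mass balance: 53.70·0.03100 + 9.800·Cₑ = 63.50·1.690
→ Cₑ = (63.50·1.690 − 53.70·0.03100) / 9.800 = 10.78 mg/L.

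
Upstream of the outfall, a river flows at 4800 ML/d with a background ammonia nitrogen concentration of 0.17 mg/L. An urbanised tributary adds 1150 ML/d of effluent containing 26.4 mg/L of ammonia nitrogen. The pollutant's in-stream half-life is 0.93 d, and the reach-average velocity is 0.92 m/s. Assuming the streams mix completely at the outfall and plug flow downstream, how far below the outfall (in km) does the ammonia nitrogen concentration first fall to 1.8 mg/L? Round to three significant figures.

114 km

After mixing, C = (4800·0.1700 + 1150·26.40) / 5950 = 31180/5950 = 5.240 mg/L.
Half-life 0.93 d → k = ln 2 / 0.93 = 0.7453 d⁻¹.
Set 5.240·exp(−k·t) = 1.8 → t = ln(5.240/1.8)/k = 123900 s = 34.41 h.
Distance = v·t = 0.92·123900 = 114000 m = 114.0 km.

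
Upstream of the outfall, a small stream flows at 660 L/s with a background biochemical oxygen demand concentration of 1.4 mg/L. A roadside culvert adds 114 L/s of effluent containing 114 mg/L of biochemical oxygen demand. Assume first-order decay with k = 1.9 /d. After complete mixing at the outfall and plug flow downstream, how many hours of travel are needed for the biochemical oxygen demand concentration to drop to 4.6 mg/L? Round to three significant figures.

17.2 h

After mixing, C = (660.0·1.400 + 114.0·114.0) / 774.0 = 13920/774.0 = 17.98 mg/L.
17.98·exp(−k·t) = 4.6 → t = ln(17.98/4.6)/k = 62000 s = 17.22 h.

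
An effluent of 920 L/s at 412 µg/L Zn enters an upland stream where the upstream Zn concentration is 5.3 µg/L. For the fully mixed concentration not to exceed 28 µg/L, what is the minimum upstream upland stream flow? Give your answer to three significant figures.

15600 L/s

Set C_mix = 28: (Q·5.300 + 920.0·412.0) / (Q + 920.0) = 28
→ Q = 920.0·(412.0 − 28)/(28 − 5.300) = 15560 L/s.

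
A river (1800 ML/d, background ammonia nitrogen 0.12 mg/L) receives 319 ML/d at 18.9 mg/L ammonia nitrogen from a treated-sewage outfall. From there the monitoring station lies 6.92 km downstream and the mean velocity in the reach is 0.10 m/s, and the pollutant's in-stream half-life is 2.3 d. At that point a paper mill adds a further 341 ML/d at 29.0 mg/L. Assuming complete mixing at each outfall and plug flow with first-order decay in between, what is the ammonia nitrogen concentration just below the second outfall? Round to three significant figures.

Mixed concentration C = ΣQC/ΣQ = (1800·0.1200 + 319.0·18.90) / 2119 = 6245/2119 = 2.947 mg/L; combined flow 2119 ML/d.
Travel time t = 6.92·1000 / 0.10 = 69200 s = 19.22 h.
Half-life 2.3 d → k = ln 2 / 2.3 = 0.3014 d⁻¹.
Applying C = C₀e^(−kt): 2.947 × 0.7855 = 2.315 mg/L.
Second outfall: C = (2119·2.315 + 341.0·29.00)/2460 = 6.014 mg/L.

6.01 mg/L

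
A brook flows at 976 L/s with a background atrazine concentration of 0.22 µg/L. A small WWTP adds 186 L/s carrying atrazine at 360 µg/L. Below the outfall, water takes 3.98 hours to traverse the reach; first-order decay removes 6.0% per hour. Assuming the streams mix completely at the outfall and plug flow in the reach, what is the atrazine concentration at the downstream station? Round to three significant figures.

45.2 µg/L

After mixing, C = (976.0·0.2200 + 186.0·360.0) / 1162 = 67170/1162 = 57.81 µg/L.
6.0%/h lost → k = −ln(1 − 0.06) = 0.06188 h⁻¹.
Applying C = C₀e^(−kt): 57.81 × 0.7817 = 45.19 µg/L.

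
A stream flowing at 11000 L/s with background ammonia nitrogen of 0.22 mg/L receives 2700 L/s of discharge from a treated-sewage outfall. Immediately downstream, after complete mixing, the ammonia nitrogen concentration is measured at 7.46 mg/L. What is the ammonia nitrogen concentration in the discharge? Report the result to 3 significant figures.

37.0 mg/L

Mass balance: 11000·0.2200 + 2700·Cₑ = 13700·7.460
→ Cₑ = (13700·7.460 − 11000·0.2200) / 2700 = 36.96 mg/L.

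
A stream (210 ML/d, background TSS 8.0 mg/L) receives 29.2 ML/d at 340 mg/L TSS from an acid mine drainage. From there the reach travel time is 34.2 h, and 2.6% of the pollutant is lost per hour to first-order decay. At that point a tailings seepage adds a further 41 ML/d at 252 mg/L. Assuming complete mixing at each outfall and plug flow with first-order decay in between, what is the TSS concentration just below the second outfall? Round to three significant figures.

53.7 mg/L

Mass balance: C = (210.0·8.000 + 29.20·340.0) / 239.2 = 11610/239.2 = 48.53 mg/L; combined flow 239.2 ML/d.
2.6%/h lost → k = −ln(1 − 0.026) = 0.02634 h⁻¹.
First-order decay: C = 48.53·exp(−k·t) = 48.53·0.4062 = 19.71 mg/L.
At the second outfall, C = (239.2·19.71 + 41.00·252.0) / (239.2 + 41.00) = 53.70 mg/L.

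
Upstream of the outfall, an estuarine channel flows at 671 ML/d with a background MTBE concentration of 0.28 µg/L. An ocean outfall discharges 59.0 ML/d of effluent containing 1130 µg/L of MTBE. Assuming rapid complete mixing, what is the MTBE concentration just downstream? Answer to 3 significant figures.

91.6 µg/L

Flow-weighted average: C = (671.0·0.2800 + 59.00·1130) / 730.0 = 66860/730.0 = 91.59 µg/L.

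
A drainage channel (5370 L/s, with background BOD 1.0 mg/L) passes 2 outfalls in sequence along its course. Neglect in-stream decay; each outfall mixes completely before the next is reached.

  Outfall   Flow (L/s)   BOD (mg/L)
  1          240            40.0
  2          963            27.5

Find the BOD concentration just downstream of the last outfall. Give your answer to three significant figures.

Below outfall 1: Q → 5610 L/s, C = (5370·1.000 + 240.0·40.00)/5610 = 2.668 mg/L.
Below outfall 2: Q → 6573 L/s, C = (5610·2.668 + 963.0·27.50)/6573 = 6.306 mg/L.

6.31 mg/L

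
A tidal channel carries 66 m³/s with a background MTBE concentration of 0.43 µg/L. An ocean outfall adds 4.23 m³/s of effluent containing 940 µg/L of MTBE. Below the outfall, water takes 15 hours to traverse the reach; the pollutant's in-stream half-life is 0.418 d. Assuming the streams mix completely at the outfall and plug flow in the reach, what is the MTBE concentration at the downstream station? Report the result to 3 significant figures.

After mixing, C = (66.00·0.4300 + 4.230·940.0) / 70.23 = 4005/70.23 = 57.02 µg/L.
Half-life 0.418 d → k = ln 2 / 0.418 = 1.658 d⁻¹.
Decay over the reach: 57.02·exp(−kt) = 57.02·0.3547 = 20.23 µg/L.

20.2 µg/L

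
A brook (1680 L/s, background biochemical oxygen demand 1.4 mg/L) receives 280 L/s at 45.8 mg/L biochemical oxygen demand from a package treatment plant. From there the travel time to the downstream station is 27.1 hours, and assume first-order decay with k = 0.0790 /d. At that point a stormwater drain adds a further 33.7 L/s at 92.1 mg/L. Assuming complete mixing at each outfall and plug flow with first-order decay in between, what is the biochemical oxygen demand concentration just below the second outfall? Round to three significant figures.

After mixing, C = (1680·1.400 + 280.0·45.80) / 1960 = 15180/1960 = 7.743 mg/L; combined flow 1960 L/s.
Decay over the reach: 7.743·exp(−kt) = 7.743·0.9147 = 7.082 mg/L.
Second outfall: C = (1960·7.082 + 33.70·92.10)/1994 = 8.519 mg/L.

8.52 mg/L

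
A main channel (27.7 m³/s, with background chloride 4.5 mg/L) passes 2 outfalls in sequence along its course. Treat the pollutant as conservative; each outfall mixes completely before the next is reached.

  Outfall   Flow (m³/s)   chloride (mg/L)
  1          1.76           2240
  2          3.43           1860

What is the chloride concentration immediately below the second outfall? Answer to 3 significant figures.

After outfall 1: Q = 27.70 + 1.760 = 29.46 m³/s; C = (27.70·4.500 + 1.760·2240)/29.46 = 138.1 mg/L.
After outfall 2: Q = 29.46 + 3.430 = 32.89 m³/s; C = (29.46·138.1 + 3.430·1860)/32.89 = 317.6 mg/L.

318 mg/L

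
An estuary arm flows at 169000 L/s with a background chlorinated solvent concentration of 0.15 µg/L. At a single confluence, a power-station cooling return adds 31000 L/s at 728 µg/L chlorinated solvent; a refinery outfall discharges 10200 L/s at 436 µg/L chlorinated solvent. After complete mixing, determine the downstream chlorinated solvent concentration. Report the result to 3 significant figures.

129 µg/L

Flow-weighted average: C = (169000·0.1500 + 31000·728.0 + 10200·436.0) / 210200 = 27040000/210200 = 128.6 µg/L.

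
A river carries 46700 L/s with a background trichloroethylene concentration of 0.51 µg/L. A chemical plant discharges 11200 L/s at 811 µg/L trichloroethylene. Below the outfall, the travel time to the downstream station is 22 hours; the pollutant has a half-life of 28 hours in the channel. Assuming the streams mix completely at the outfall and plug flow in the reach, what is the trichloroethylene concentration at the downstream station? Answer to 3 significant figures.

After mixing, C = (46700·0.5100 + 11200·811.0) / 57900 = 9107000/57900 = 157.3 µg/L.
Half-life 28 h → k = ln 2 / 28 = 0.02476 h⁻¹ = 0.5941 d⁻¹.
First-order decay: C = 157.3·exp(−k·t) = 157.3·0.5801 = 91.24 µg/L.

91.2 µg/L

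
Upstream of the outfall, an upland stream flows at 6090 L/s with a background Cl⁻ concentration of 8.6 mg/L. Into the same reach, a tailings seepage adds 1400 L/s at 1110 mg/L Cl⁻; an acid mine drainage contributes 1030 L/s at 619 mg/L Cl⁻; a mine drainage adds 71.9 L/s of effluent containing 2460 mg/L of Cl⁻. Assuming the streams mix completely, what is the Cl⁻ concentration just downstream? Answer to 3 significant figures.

282 mg/L

Mixed concentration C = ΣQC/ΣQ = (6090·8.600 + 1400·1110 + 1030·619.0 + 71.90·2460) / 8592 = 2421000/8592 = 281.8 mg/L.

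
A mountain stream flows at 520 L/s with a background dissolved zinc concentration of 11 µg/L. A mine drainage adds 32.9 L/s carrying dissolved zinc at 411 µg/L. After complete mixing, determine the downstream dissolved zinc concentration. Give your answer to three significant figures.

Mass balance: C = (520.0·11.00 + 32.90·411.0) / 552.9 = 19240/552.9 = 34.80 µg/L.

34.8 µg/L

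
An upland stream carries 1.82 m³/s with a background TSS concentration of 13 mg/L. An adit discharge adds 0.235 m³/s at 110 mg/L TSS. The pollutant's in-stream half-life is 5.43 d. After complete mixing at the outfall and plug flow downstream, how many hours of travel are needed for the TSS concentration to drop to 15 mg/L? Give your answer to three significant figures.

89.1 h

Mixed concentration C = ΣQC/ΣQ = (1.820·13.00 + 0.2350·110.0) / 2.055 = 49.51/2.055 = 24.09 mg/L.
Half-life 5.43 d → k = ln 2 / 5.43 = 0.1277 d⁻¹.
24.09·exp(−k·t) = 15 → t = ln(24.09/15)/k = 320700 s = 89.09 h.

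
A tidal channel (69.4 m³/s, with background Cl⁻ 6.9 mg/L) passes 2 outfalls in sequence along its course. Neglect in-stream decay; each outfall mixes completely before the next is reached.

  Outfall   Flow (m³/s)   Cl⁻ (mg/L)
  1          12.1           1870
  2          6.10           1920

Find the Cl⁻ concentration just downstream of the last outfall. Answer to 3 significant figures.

397 mg/L

After outfall 1: Q = 69.40 + 12.10 = 81.50 m³/s; C = (69.40·6.900 + 12.10·1870)/81.50 = 283.5 mg/L.
After outfall 2: Q = 81.50 + 6.100 = 87.60 m³/s; C = (81.50·283.5 + 6.100·1920)/87.60 = 397.5 mg/L.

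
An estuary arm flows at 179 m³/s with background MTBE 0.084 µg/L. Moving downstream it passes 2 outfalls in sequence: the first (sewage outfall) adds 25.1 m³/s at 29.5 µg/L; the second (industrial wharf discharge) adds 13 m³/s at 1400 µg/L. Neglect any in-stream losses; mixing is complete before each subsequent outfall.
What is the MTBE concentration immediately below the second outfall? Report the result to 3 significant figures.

87.3 µg/L

Below outfall 1: Q → 204.1 m³/s, C = (179.0·0.08400 + 25.10·29.50)/204.1 = 3.702 µg/L.
Below outfall 2: Q → 217.1 m³/s, C = (204.1·3.702 + 13.00·1400)/217.1 = 87.31 µg/L.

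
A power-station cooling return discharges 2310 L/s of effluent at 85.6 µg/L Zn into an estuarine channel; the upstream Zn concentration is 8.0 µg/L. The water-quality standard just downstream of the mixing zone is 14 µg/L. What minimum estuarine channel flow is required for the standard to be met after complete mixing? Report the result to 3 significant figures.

27600 L/s

Set C_mix = 14: (Q·8.000 + 2310·85.60) / (Q + 2310) = 14
→ Q = 2310·(85.60 − 14)/(14 − 8.000) = 27570 L/s.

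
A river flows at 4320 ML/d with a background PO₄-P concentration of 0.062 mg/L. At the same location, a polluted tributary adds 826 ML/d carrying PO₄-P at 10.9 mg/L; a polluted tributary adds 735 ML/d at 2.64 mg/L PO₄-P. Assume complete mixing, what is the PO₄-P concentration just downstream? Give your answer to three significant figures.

After mixing, C = (4320·0.06200 + 826.0·10.90 + 735.0·2.640) / 5881 = 11210/5881 = 1.906 mg/L.

1.91 mg/L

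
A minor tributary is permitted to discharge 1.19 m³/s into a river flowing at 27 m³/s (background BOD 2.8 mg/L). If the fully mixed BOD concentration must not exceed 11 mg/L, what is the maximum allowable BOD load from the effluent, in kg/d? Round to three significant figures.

20300 kg/d

Mass balance at the limit: 27.00·2.800 + 1.190·Cₑ = 28.19·11 → Cₑ = 197.1 mg/L.
Load = 1.190 m³/s × 197.1 g/m³ × 86 400 s/d = 20260 kg/d.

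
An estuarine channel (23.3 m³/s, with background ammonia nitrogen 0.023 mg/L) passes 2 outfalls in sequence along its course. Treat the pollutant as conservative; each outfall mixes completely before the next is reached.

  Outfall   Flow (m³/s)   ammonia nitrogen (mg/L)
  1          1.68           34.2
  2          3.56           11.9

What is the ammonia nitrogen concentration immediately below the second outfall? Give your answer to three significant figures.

3.52 mg/L

After outfall 1: Q = 23.30 + 1.680 = 24.98 m³/s; C = (23.30·0.02300 + 1.680·34.20)/24.98 = 2.322 mg/L.
After outfall 2: Q = 24.98 + 3.560 = 28.54 m³/s; C = (24.98·2.322 + 3.560·11.90)/28.54 = 3.516 mg/L.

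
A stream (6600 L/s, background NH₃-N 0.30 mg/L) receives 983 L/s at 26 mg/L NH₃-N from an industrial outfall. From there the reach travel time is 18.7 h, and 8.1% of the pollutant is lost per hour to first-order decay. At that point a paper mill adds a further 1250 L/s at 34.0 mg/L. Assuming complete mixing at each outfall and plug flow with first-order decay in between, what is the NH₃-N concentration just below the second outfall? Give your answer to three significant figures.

5.45 mg/L

Mass balance: C = (6600·0.3000 + 983.0·26.00) / 7583 = 27540/7583 = 3.632 mg/L; combined flow 7583 L/s.
8.1%/h lost → k = −ln(1 − 0.081) = 0.08447 h⁻¹.
Decay over the reach: 3.632·exp(−kt) = 3.632·0.2061 = 0.7483 mg/L.
Second outfall: C = (7583·0.7483 + 1250·34.00)/8833 = 5.454 mg/L.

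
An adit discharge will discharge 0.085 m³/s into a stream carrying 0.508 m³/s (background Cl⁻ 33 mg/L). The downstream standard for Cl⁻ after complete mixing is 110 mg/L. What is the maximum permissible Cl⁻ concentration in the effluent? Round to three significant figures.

At the limit, (Qr·Cr + Qe·Cₑ)/(Qr + Qe) = 110:
Cₑ = (0.5930·110 − 0.5080·33.00) / 0.08500 = 570.2 mg/L.

570 mg/L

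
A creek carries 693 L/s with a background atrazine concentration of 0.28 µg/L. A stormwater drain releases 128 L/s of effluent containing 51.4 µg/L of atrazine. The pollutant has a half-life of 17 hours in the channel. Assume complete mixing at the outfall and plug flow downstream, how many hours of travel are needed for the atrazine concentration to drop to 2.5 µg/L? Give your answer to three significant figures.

29.3 h

Mass balance: C = (693.0·0.2800 + 128.0·51.40) / 821.0 = 6773/821.0 = 8.250 µg/L.
Half-life 17 h → k = ln 2 / 17 = 0.04077 h⁻¹ = 0.9786 d⁻¹.
8.250·exp(−k·t) = 2.5 → t = ln(8.250/2.5)/k = 105400 s = 29.28 h.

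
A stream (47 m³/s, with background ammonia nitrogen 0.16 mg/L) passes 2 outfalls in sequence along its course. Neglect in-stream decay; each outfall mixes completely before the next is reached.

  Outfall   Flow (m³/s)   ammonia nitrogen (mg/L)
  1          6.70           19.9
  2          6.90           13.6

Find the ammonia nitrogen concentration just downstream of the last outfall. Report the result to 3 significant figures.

3.87 mg/L

Outfall 1: combined Q = 53.70 m³/s; C = (47.00·0.1600 + 6.700·19.90)/53.70 = 2.623 mg/L.
Outfall 2: combined Q = 60.60 m³/s; C = (53.70·2.623 + 6.900·13.60)/60.60 = 3.873 mg/L.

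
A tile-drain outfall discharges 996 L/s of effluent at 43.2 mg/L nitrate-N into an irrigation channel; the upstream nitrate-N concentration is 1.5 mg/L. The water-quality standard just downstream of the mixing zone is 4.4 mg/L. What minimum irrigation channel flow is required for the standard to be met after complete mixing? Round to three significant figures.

Set C_mix = 4.4: (Q·1.500 + 996.0·43.20) / (Q + 996.0) = 4.4
→ Q = 996.0·(43.20 − 4.4)/(4.4 − 1.500) = 13330 L/s.

13300 L/s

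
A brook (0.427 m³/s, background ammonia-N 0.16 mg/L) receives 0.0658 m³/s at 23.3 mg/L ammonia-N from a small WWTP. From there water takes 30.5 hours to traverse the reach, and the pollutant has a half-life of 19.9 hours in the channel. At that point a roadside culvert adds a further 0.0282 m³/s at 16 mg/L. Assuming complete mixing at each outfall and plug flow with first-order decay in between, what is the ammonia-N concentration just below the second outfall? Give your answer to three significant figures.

1.93 mg/L

Flow-weighted average: C = (0.4270·0.1600 + 0.06580·23.30) / 0.4928 = 1.601/0.4928 = 3.250 mg/L; combined flow 0.4928 m³/s.
Half-life 19.9 h → k = ln 2 / 19.9 = 0.03483 h⁻¹ = 0.8360 d⁻¹.
Decay over the reach: 3.250·exp(−kt) = 3.250·0.3456 = 1.123 mg/L.
Second outfall: C = (0.4928·1.123 + 0.02820·16.00)/0.5210 = 1.928 mg/L.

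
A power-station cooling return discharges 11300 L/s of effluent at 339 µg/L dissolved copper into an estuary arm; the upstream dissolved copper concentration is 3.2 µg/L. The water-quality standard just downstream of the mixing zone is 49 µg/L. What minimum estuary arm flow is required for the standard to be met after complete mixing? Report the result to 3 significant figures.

Set C_mix = 49: (Q·3.200 + 11300·339.0) / (Q + 11300) = 49
→ Q = 11300·(339.0 − 49)/(49 − 3.200) = 71550 L/s.

71600 L/s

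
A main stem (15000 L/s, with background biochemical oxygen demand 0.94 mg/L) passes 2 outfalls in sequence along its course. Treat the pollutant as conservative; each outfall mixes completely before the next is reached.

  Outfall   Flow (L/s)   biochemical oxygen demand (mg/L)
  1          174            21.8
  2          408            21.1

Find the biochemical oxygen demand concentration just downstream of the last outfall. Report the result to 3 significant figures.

After outfall 1: Q = 15000 + 174.0 = 15170 L/s; C = (15000·0.9400 + 174.0·21.80)/15170 = 1.179 mg/L.
After outfall 2: Q = 15170 + 408.0 = 15580 L/s; C = (15170·1.179 + 408.0·21.10)/15580 = 1.701 mg/L.

1.70 mg/L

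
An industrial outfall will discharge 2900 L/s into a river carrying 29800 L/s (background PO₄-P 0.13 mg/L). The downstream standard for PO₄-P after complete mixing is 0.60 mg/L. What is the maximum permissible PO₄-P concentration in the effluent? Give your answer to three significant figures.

5.43 mg/L

At the limit, (Qr·Cr + Qe·Cₑ)/(Qr + Qe) = 0.60:
Cₑ = (32700·0.60 − 29800·0.1300) / 2900 = 5.430 mg/L.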